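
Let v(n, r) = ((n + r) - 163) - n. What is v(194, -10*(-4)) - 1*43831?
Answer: -43954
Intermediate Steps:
v(n, r) = -163 + r (v(n, r) = (-163 + n + r) - n = -163 + r)
v(194, -10*(-4)) - 1*43831 = (-163 - 10*(-4)) - 1*43831 = (-163 + 40) - 43831 = -123 - 43831 = -43954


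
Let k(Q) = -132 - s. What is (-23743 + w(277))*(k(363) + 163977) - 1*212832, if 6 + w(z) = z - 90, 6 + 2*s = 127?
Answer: -3859303221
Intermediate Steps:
s = 121/2 (s = -3 + (½)*127 = -3 + 127/2 = 121/2 ≈ 60.500)
k(Q) = -385/2 (k(Q) = -132 - 1*121/2 = -132 - 121/2 = -385/2)
w(z) = -96 + z (w(z) = -6 + (z - 90) = -6 + (-90 + z) = -96 + z)
(-23743 + w(277))*(k(363) + 163977) - 1*212832 = (-23743 + (-96 + 277))*(-385/2 + 163977) - 1*212832 = (-23743 + 181)*(327569/2) - 212832 = -23562*327569/2 - 212832 = -3859090389 - 212832 = -3859303221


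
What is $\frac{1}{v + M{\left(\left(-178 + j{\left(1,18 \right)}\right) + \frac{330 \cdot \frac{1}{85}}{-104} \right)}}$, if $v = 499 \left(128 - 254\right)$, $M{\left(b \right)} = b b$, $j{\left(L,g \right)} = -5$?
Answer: $- \frac{781456}{22952406519} \approx -3.4047 \cdot 10^{-5}$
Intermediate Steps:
$M{\left(b \right)} = b^{2}$
$v = -62874$ ($v = 499 \left(-126\right) = -62874$)
$\frac{1}{v + M{\left(\left(-178 + j{\left(1,18 \right)}\right) + \frac{330 \cdot \frac{1}{85}}{-104} \right)}} = \frac{1}{-62874 + \left(\left(-178 - 5\right) + \frac{330 \cdot \frac{1}{85}}{-104}\right)^{2}} = \frac{1}{-62874 + \left(-183 + 330 \cdot \frac{1}{85} \left(- \frac{1}{104}\right)\right)^{2}} = \frac{1}{-62874 + \left(-183 + \frac{66}{17} \left(- \frac{1}{104}\right)\right)^{2}} = \frac{1}{-62874 + \left(-183 - \frac{33}{884}\right)^{2}} = \frac{1}{-62874 + \left(- \frac{161805}{884}\right)^{2}} = \frac{1}{-62874 + \frac{26180858025}{781456}} = \frac{1}{- \frac{22952406519}{781456}} = - \frac{781456}{22952406519}$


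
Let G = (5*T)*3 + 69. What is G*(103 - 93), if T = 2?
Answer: 990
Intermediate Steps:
G = 99 (G = (5*2)*3 + 69 = 10*3 + 69 = 30 + 69 = 99)
G*(103 - 93) = 99*(103 - 93) = 99*10 = 990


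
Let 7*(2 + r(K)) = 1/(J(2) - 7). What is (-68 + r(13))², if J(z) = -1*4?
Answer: 29062881/5929 ≈ 4901.8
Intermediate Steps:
J(z) = -4
r(K) = -155/77 (r(K) = -2 + 1/(7*(-4 - 7)) = -2 + (⅐)/(-11) = -2 + (⅐)*(-1/11) = -2 - 1/77 = -155/77)
(-68 + r(13))² = (-68 - 155/77)² = (-5391/77)² = 29062881/5929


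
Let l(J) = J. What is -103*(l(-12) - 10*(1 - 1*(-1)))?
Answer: 3296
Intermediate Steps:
-103*(l(-12) - 10*(1 - 1*(-1))) = -103*(-12 - 10*(1 - 1*(-1))) = -103*(-12 - 10*(1 + 1)) = -103*(-12 - 10*2) = -103*(-12 - 20) = -103*(-32) = 3296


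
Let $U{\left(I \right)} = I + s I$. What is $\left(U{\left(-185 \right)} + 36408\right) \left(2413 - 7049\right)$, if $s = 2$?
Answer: $-166214508$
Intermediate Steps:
$U{\left(I \right)} = 3 I$ ($U{\left(I \right)} = I + 2 I = 3 I$)
$\left(U{\left(-185 \right)} + 36408\right) \left(2413 - 7049\right) = \left(3 \left(-185\right) + 36408\right) \left(2413 - 7049\right) = \left(-555 + 36408\right) \left(-4636\right) = 35853 \left(-4636\right) = -166214508$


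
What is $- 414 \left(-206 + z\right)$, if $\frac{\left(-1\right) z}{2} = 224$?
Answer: $270756$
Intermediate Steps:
$z = -448$ ($z = \left(-2\right) 224 = -448$)
$- 414 \left(-206 + z\right) = - 414 \left(-206 - 448\right) = \left(-414\right) \left(-654\right) = 270756$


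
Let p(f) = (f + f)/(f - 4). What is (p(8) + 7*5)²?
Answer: 1521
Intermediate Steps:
p(f) = 2*f/(-4 + f) (p(f) = (2*f)/(-4 + f) = 2*f/(-4 + f))
(p(8) + 7*5)² = (2*8/(-4 + 8) + 7*5)² = (2*8/4 + 35)² = (2*8*(¼) + 35)² = (4 + 35)² = 39² = 1521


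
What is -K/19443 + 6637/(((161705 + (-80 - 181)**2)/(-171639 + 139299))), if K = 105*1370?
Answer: -701052877840/744751153 ≈ -941.33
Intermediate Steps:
K = 143850
-K/19443 + 6637/(((161705 + (-80 - 181)**2)/(-171639 + 139299))) = -1*143850/19443 + 6637/(((161705 + (-80 - 181)**2)/(-171639 + 139299))) = -143850*1/19443 + 6637/(((161705 + (-261)**2)/(-32340))) = -47950/6481 + 6637/(((161705 + 68121)*(-1/32340))) = -47950/6481 + 6637/((229826*(-1/32340))) = -47950/6481 + 6637/(-114913/16170) = -47950/6481 + 6637*(-16170/114913) = -47950/6481 - 107320290/114913 = -701052877840/744751153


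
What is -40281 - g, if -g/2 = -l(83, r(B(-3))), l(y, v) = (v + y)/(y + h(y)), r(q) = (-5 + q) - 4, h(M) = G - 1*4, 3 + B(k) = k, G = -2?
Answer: -3101773/77 ≈ -40283.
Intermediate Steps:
B(k) = -3 + k
h(M) = -6 (h(M) = -2 - 1*4 = -2 - 4 = -6)
r(q) = -9 + q
l(y, v) = (v + y)/(-6 + y) (l(y, v) = (v + y)/(y - 6) = (v + y)/(-6 + y))
g = 136/77 (g = -(-2)*((-9 + (-3 - 3)) + 83)/(-6 + 83) = -(-2)*((-9 - 6) + 83)/77 = -(-2)*(-15 + 83)/77 = -(-2)*(1/77)*68 = -(-2)*68/77 = -2*(-68/77) = 136/77 ≈ 1.7662)
-40281 - g = -40281 - 1*136/77 = -40281 - 136/77 = -3101773/77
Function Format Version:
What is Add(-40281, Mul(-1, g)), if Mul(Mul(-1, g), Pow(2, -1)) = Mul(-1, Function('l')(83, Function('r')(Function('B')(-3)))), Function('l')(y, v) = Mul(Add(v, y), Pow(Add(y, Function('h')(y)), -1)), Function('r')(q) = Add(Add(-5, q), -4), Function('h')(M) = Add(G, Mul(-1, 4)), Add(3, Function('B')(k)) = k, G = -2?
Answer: Rational(-3101773, 77) ≈ -40283.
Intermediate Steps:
Function('B')(k) = Add(-3, k)
Function('h')(M) = -6 (Function('h')(M) = Add(-2, Mul(-1, 4)) = Add(-2, -4) = -6)
Function('r')(q) = Add(-9, q)
Function('l')(y, v) = Mul(Pow(Add(-6, y), -1), Add(v, y)) (Function('l')(y, v) = Mul(Add(v, y), Pow(Add(y, -6), -1)) = Mul(Add(v, y), Pow(Add(-6, y), -1)) = Mul(Pow(Add(-6, y), -1), Add(v, y)))
g = Rational(136, 77) (g = Mul(-2, Mul(-1, Mul(Pow(Add(-6, 83), -1), Add(Add(-9, Add(-3, -3)), 83)))) = Mul(-2, Mul(-1, Mul(Pow(77, -1), Add(Add(-9, -6), 83)))) = Mul(-2, Mul(-1, Mul(Rational(1, 77), Add(-15, 83)))) = Mul(-2, Mul(-1, Mul(Rational(1, 77), 68))) = Mul(-2, Mul(-1, Rational(68, 77))) = Mul(-2, Rational(-68, 77)) = Rational(136, 77) ≈ 1.7662)
Add(-40281, Mul(-1, g)) = Add(-40281, Mul(-1, Rational(136, 77))) = Add(-40281, Rational(-136, 77)) = Rational(-3101773, 77)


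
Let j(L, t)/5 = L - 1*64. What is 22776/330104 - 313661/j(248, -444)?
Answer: -12939974603/37961960 ≈ -340.87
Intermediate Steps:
j(L, t) = -320 + 5*L (j(L, t) = 5*(L - 1*64) = 5*(L - 64) = 5*(-64 + L) = -320 + 5*L)
22776/330104 - 313661/j(248, -444) = 22776/330104 - 313661/(-320 + 5*248) = 22776*(1/330104) - 313661/(-320 + 1240) = 2847/41263 - 313661/920 = -12939974603/37961960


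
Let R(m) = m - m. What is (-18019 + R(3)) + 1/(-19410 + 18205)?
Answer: -21712896/1205 ≈ -18019.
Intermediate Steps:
R(m) = 0
(-18019 + R(3)) + 1/(-19410 + 18205) = (-18019 + 0) + 1/(-19410 + 18205) = -18019 + 1/(-1205) = -18019 - 1/1205 = -21712896/1205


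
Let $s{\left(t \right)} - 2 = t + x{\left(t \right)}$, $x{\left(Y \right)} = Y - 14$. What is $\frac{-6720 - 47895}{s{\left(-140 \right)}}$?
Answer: $\frac{54615}{292} \approx 187.04$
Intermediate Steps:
$x{\left(Y \right)} = -14 + Y$
$s{\left(t \right)} = -12 + 2 t$ ($s{\left(t \right)} = 2 + \left(t + \left(-14 + t\right)\right) = 2 + \left(-14 + 2 t\right) = -12 + 2 t$)
$\frac{-6720 - 47895}{s{\left(-140 \right)}} = \frac{-6720 - 47895}{-12 + 2 \left(-140\right)} = - \frac{54615}{-12 - 280} = - \frac{54615}{-292} = \left(-54615\right) \left(- \frac{1}{292}\right) = \frac{54615}{292}$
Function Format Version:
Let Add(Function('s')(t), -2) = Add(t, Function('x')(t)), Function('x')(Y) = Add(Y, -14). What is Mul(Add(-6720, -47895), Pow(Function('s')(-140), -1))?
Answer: Rational(54615, 292) ≈ 187.04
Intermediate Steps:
Function('x')(Y) = Add(-14, Y)
Function('s')(t) = Add(-12, Mul(2, t)) (Function('s')(t) = Add(2, Add(t, Add(-14, t))) = Add(2, Add(-14, Mul(2, t))) = Add(-12, Mul(2, t)))
Mul(Add(-6720, -47895), Pow(Function('s')(-140), -1)) = Mul(Add(-6720, -47895), Pow(Add(-12, Mul(2, -140)), -1)) = Mul(-54615, Pow(Add(-12, -280), -1)) = Mul(-54615, Pow(-292, -1)) = Mul(-54615, Rational(-1, 292)) = Rational(54615, 292)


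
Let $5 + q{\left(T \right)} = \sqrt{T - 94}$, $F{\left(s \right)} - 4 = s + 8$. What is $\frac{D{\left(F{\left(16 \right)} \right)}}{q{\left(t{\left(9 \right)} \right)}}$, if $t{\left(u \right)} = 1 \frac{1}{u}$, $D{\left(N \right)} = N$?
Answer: $- \frac{126}{107} - \frac{546 i \sqrt{5}}{535} \approx -1.1776 - 2.282 i$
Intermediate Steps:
$F{\left(s \right)} = 12 + s$ ($F{\left(s \right)} = 4 + \left(s + 8\right) = 4 + \left(8 + s\right) = 12 + s$)
$t{\left(u \right)} = \frac{1}{u}$
$q{\left(T \right)} = -5 + \sqrt{-94 + T}$ ($q{\left(T \right)} = -5 + \sqrt{T - 94} = -5 + \sqrt{-94 + T}$)
$\frac{D{\left(F{\left(16 \right)} \right)}}{q{\left(t{\left(9 \right)} \right)}} = \frac{12 + 16}{-5 + \sqrt{-94 + \frac{1}{9}}} = \frac{28}{-5 + \sqrt{-94 + \frac{1}{9}}} = \frac{28}{-5 + \sqrt{- \frac{845}{9}}} = \frac{28}{-5 + \frac{13 i \sqrt{5}}{3}}$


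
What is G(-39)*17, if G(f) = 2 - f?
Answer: 697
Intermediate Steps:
G(-39)*17 = (2 - 1*(-39))*17 = (2 + 39)*17 = 41*17 = 697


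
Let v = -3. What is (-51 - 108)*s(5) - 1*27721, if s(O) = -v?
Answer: -28198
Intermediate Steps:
s(O) = 3 (s(O) = -1*(-3) = 3)
(-51 - 108)*s(5) - 1*27721 = (-51 - 108)*3 - 1*27721 = -159*3 - 27721 = -477 - 27721 = -28198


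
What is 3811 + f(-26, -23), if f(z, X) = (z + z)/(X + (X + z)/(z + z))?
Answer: 4373921/1147 ≈ 3813.4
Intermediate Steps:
f(z, X) = 2*z/(X + (X + z)/(2*z)) (f(z, X) = (2*z)/(X + (X + z)/((2*z))) = (2*z)/(X + (X + z)*(1/(2*z))) = (2*z)/(X + (X + z)/(2*z)) = 2*z/(X + (X + z)/(2*z)))
3811 + f(-26, -23) = 3811 + 4*(-26)²/(-23 - 26 + 2*(-23)*(-26)) = 3811 + 4*676/(-23 - 26 + 1196) = 3811 + 4*676/1147 = 3811 + 4*676*(1/1147) = 3811 + 2704/1147 = 4373921/1147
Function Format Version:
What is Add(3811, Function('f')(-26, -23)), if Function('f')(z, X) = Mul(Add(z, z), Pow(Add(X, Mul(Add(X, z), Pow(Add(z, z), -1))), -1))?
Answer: Rational(4373921, 1147) ≈ 3813.4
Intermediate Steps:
Function('f')(z, X) = Mul(2, z, Pow(Add(X, Mul(Rational(1, 2), Pow(z, -1), Add(X, z))), -1)) (Function('f')(z, X) = Mul(Mul(2, z), Pow(Add(X, Mul(Add(X, z), Pow(Mul(2, z), -1))), -1)) = Mul(Mul(2, z), Pow(Add(X, Mul(Add(X, z), Mul(Rational(1, 2), Pow(z, -1)))), -1)) = Mul(Mul(2, z), Pow(Add(X, Mul(Rational(1, 2), Pow(z, -1), Add(X, z))), -1)) = Mul(2, z, Pow(Add(X, Mul(Rational(1, 2), Pow(z, -1), Add(X, z))), -1)))
Add(3811, Function('f')(-26, -23)) = Add(3811, Mul(4, Pow(-26, 2), Pow(Add(-23, -26, Mul(2, -23, -26)), -1))) = Add(3811, Mul(4, 676, Pow(Add(-23, -26, 1196), -1))) = Add(3811, Mul(4, 676, Pow(1147, -1))) = Add(3811, Mul(4, 676, Rational(1, 1147))) = Add(3811, Rational(2704, 1147)) = Rational(4373921, 1147)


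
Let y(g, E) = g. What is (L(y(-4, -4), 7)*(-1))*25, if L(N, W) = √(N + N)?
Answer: -50*I*√2 ≈ -70.711*I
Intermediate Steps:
L(N, W) = √2*√N (L(N, W) = √(2*N) = √2*√N)
(L(y(-4, -4), 7)*(-1))*25 = ((√2*√(-4))*(-1))*25 = ((√2*(2*I))*(-1))*25 = ((2*I*√2)*(-1))*25 = -2*I*√2*25 = -50*I*√2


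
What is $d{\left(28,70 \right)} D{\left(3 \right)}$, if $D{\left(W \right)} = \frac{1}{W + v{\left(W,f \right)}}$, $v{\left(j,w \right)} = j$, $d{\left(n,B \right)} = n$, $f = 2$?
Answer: $\frac{14}{3} \approx 4.6667$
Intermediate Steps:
$D{\left(W \right)} = \frac{1}{2 W}$ ($D{\left(W \right)} = \frac{1}{W + W} = \frac{1}{2 W}$)
$d{\left(28,70 \right)} D{\left(3 \right)} = 28 \frac{1}{2 \cdot 3} = 28 \cdot \frac{1}{2} \cdot \frac{1}{3} = 28 \cdot \frac{1}{6} = \frac{14}{3}$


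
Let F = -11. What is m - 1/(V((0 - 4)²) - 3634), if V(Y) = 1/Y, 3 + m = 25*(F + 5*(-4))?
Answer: -45235238/58143 ≈ -778.00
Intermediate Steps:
m = -778 (m = -3 + 25*(-11 + 5*(-4)) = -3 + 25*(-11 - 20) = -3 + 25*(-31) = -3 - 775 = -778)
m - 1/(V((0 - 4)²) - 3634) = -778 - 1/(1/((0 - 4)²) - 3634) = -778 - 1/(1/((-4)²) - 3634) = -778 - 1/(1/16 - 3634) = -778 - 1/(-58143/16) = -778 - 1*(-16/58143) = -778 + 16/58143 = -45235238/58143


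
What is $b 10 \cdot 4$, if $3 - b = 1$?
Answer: $80$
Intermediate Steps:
$b = 2$ ($b = 3 - 1 = 2$)
$b 10 \cdot 4 = 2 \cdot 10 \cdot 4 = 20 \cdot 4 = 80$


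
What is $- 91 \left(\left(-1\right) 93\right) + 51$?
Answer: $8514$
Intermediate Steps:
$- 91 \left(\left(-1\right) 93\right) + 51 = \left(-91\right) \left(-93\right) + 51 = 8463 + 51 = 8514$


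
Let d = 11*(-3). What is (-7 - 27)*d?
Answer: 1122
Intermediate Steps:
d = -33
(-7 - 27)*d = (-7 - 27)*(-33) = -34*(-33) = 1122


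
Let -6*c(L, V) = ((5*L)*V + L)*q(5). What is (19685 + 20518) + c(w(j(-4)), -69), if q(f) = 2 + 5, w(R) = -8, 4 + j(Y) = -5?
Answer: 110977/3 ≈ 36992.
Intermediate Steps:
j(Y) = -9 (j(Y) = -4 - 5 = -9)
q(f) = 7
c(L, V) = -7*L/6 - 35*L*V/6 (c(L, V) = -((5*L)*V + L)*7/6 = -(5*L*V + L)*7/6 = -(L + 5*L*V)*7/6 = -(7*L + 35*L*V)/6 = -7*L/6 - 35*L*V/6)
(19685 + 20518) + c(w(j(-4)), -69) = (19685 + 20518) - 7/6*(-8)*(1 + 5*(-69)) = 40203 - 7/6*(-8)*(1 - 345) = 40203 - 7/6*(-8)*(-344) = 40203 - 9632/3 = 110977/3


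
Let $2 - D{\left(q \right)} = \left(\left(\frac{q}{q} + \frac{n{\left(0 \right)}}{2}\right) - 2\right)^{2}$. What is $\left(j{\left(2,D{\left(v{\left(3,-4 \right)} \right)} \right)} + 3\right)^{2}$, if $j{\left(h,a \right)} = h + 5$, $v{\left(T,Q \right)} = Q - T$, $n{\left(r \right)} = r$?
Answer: $100$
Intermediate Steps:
$D{\left(q \right)} = 1$ ($D{\left(q \right)} = 2 - \left(\left(\frac{q}{q} + \frac{0}{2}\right) - 2\right)^{2} = 2 - \left(\left(1 + 0 \cdot \frac{1}{2}\right) - 2\right)^{2} = 2 - \left(\left(1 + 0\right) - 2\right)^{2} = 2 - \left(1 - 2\right)^{2} = 2 - \left(-1\right)^{2} = 2 - 1 = 1$)
$j{\left(h,a \right)} = 5 + h$
$\left(j{\left(2,D{\left(v{\left(3,-4 \right)} \right)} \right)} + 3\right)^{2} = \left(\left(5 + 2\right) + 3\right)^{2} = \left(7 + 3\right)^{2} = 10^{2} = 100$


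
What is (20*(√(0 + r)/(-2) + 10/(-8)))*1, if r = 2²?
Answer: -45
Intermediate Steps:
r = 4
(20*(√(0 + r)/(-2) + 10/(-8)))*1 = (20*(√(0 + 4)/(-2) + 10/(-8)))*1 = (20*(√4*(-½) + 10*(-⅛)))*1 = (20*(2*(-½) - 5/4))*1 = (20*(-1 - 5/4))*1 = (20*(-9/4))*1 = -45*1 = -45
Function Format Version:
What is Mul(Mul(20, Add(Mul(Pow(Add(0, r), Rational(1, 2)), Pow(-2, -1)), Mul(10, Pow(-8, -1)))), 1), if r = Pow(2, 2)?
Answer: -45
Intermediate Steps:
r = 4
Mul(Mul(20, Add(Mul(Pow(Add(0, r), Rational(1, 2)), Pow(-2, -1)), Mul(10, Pow(-8, -1)))), 1) = Mul(Mul(20, Add(Mul(Pow(Add(0, 4), Rational(1, 2)), Pow(-2, -1)), Mul(10, Pow(-8, -1)))), 1) = Mul(Mul(20, Add(Mul(Pow(4, Rational(1, 2)), Rational(-1, 2)), Mul(10, Rational(-1, 8)))), 1) = Mul(Mul(20, Add(Mul(2, Rational(-1, 2)), Rational(-5, 4))), 1) = Mul(Mul(20, Add(-1, Rational(-5, 4))), 1) = Mul(Mul(20, Rational(-9, 4)), 1) = Mul(-45, 1) = -45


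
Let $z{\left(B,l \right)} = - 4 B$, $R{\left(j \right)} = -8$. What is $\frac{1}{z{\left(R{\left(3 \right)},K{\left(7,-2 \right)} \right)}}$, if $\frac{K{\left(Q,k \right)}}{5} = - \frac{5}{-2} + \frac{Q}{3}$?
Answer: $\frac{1}{32} \approx 0.03125$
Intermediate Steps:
$K{\left(Q,k \right)} = \frac{25}{2} + \frac{5 Q}{3}$ ($K{\left(Q,k \right)} = 5 \left(- \frac{5}{-2} + \frac{Q}{3}\right) = 5 \left(\left(-5\right) \left(- \frac{1}{2}\right) + Q \frac{1}{3}\right) = 5 \left(\frac{5}{2} + \frac{Q}{3}\right) = \frac{25}{2} + \frac{5 Q}{3}$)
$\frac{1}{z{\left(R{\left(3 \right)},K{\left(7,-2 \right)} \right)}} = \frac{1}{\left(-4\right) \left(-8\right)} = \frac{1}{32}$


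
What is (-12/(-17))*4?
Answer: 48/17 ≈ 2.8235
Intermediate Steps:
(-12/(-17))*4 = -1/17*(-12)*4 = (12/17)*4 = 48/17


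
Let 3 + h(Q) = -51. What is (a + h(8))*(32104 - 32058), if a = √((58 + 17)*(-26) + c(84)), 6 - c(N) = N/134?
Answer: -2484 + 46*I*√8729430/67 ≈ -2484.0 + 2028.5*I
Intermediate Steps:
c(N) = 6 - N/134
h(Q) = -54 (h(Q) = -3 - 51 = -54)
a = I*√8729430/67 (a = √((58 + 17)*(-26) + (6 - 1/134*84)) = √(75*(-26) + (6 - 42/67)) = √(-1950 + 360/67) = √(-130290/67) = I*√8729430/67 ≈ 44.098*I)
(a + h(8))*(32104 - 32058) = (I*√8729430/67 - 54)*(32104 - 32058) = (-54 + I*√8729430/67)*46 = -2484 + 46*I*√8729430/67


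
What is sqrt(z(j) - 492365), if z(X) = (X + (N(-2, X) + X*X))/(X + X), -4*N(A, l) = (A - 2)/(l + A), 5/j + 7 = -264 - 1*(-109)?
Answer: I*sqrt(431674629107015)/29610 ≈ 701.68*I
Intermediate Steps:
j = -5/162 (j = 5/(-7 + (-264 - 1*(-109))) = 5/(-7 + (-264 + 109)) = 5/(-7 - 155) = 5/(-162) = 5*(-1/162) = -5/162 ≈ -0.030864)
N(A, l) = -(-2 + A)/(4*(A + l)) (N(A, l) = -(A - 2)/(4*(l + A)) = -(-2 + A)/(4*(A + l)))
z(X) = (X + X**2 + 1/(-2 + X))/(2*X) (z(X) = (X + ((2 - 1*(-2))/(4*(-2 + X)) + X*X))/(X + X) = (X + ((2 + 2)/(4*(-2 + X)) + X**2))/((2*X)) = (X + ((1/4)*4/(-2 + X) + X**2))*(1/(2*X)) = (X + (1/(-2 + X) + X**2))*(1/(2*X)) = (X + (X**2 + 1/(-2 + X)))*(1/(2*X)) = (X + X**2 + 1/(-2 + X))*(1/(2*X)) = (X + X**2 + 1/(-2 + X))/(2*X))
sqrt(z(j) - 492365) = sqrt((1 - 5*(1 - 5/162)*(-2 - 5/162)/162)/(2*(-5/162)*(-2 - 5/162)) - 492365) = sqrt((1/2)*(-162/5)*(1 - 5/162*157/162*(-329/162))/(-329/162) - 492365) = sqrt((1/2)*(-162/5)*(-162/329)*(1 + 258265/4251528) - 492365) = sqrt((1/2)*(-162/5)*(-162/329)*(4509793/4251528) - 492365) = sqrt(4509793/532980 - 492365) = sqrt(-262416187907/532980) = I*sqrt(431674629107015)/29610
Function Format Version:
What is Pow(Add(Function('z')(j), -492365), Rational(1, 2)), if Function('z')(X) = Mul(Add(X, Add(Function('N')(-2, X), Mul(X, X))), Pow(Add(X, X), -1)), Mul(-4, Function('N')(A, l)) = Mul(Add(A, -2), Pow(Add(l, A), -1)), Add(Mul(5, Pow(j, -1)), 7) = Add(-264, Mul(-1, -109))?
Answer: Mul(Rational(1, 29610), I, Pow(431674629107015, Rational(1, 2))) ≈ Mul(701.68, I)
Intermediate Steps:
j = Rational(-5, 162) (j = Mul(5, Pow(Add(-7, Add(-264, Mul(-1, -109))), -1)) = Mul(5, Pow(Add(-7, Add(-264, 109)), -1)) = Mul(5, Pow(Add(-7, -155), -1)) = Mul(5, Pow(-162, -1)) = Mul(5, Rational(-1, 162)) = Rational(-5, 162) ≈ -0.030864)
Function('N')(A, l) = Mul(Rational(-1, 4), Pow(Add(A, l), -1), Add(-2, A)) (Function('N')(A, l) = Mul(Rational(-1, 4), Mul(Add(A, -2), Pow(Add(l, A), -1))) = Mul(Rational(-1, 4), Mul(Add(-2, A), Pow(Add(A, l), -1))) = Mul(Rational(-1, 4), Mul(Pow(Add(A, l), -1), Add(-2, A))) = Mul(Rational(-1, 4), Pow(Add(A, l), -1), Add(-2, A)))
Function('z')(X) = Mul(Rational(1, 2), Pow(X, -1), Add(X, Pow(X, 2), Pow(Add(-2, X), -1))) (Function('z')(X) = Mul(Add(X, Add(Mul(Rational(1, 4), Pow(Add(-2, X), -1), Add(2, Mul(-1, -2))), Mul(X, X))), Pow(Add(X, X), -1)) = Mul(Add(X, Add(Mul(Rational(1, 4), Pow(Add(-2, X), -1), Add(2, 2)), Pow(X, 2))), Pow(Mul(2, X), -1)) = Mul(Add(X, Add(Mul(Rational(1, 4), Pow(Add(-2, X), -1), 4), Pow(X, 2))), Mul(Rational(1, 2), Pow(X, -1))) = Mul(Add(X, Add(Pow(Add(-2, X), -1), Pow(X, 2))), Mul(Rational(1, 2), Pow(X, -1))) = Mul(Add(X, Add(Pow(X, 2), Pow(Add(-2, X), -1))), Mul(Rational(1, 2), Pow(X, -1))) = Mul(Add(X, Pow(X, 2), Pow(Add(-2, X), -1)), Mul(Rational(1, 2), Pow(X, -1))) = Mul(Rational(1, 2), Pow(X, -1), Add(X, Pow(X, 2), Pow(Add(-2, X), -1))))
Pow(Add(Function('z')(j), -492365), Rational(1, 2)) = Pow(Add(Mul(Rational(1, 2), Pow(Rational(-5, 162), -1), Pow(Add(-2, Rational(-5, 162)), -1), Add(1, Mul(Rational(-5, 162), Add(1, Rational(-5, 162)), Add(-2, Rational(-5, 162))))), -492365), Rational(1, 2)) = Pow(Add(Mul(Rational(1, 2), Rational(-162, 5), Pow(Rational(-329, 162), -1), Add(1, Mul(Rational(-5, 162), Rational(157, 162), Rational(-329, 162)))), -492365), Rational(1, 2)) = Pow(Add(Mul(Rational(1, 2), Rational(-162, 5), Rational(-162, 329), Add(1, Rational(258265, 4251528))), -492365), Rational(1, 2)) = Pow(Add(Mul(Rational(1, 2), Rational(-162, 5), Rational(-162, 329), Rational(4509793, 4251528)), -492365), Rational(1, 2)) = Pow(Add(Rational(4509793, 532980), -492365), Rational(1, 2)) = Pow(Rational(-262416187907, 532980), Rational(1, 2)) = Mul(Rational(1, 29610), I, Pow(431674629107015, Rational(1, 2)))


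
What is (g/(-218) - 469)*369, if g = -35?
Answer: -37714383/218 ≈ -1.7300e+5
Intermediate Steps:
(g/(-218) - 469)*369 = (-35/(-218) - 469)*369 = (-35*(-1/218) - 469)*369 = (35/218 - 469)*369 = -102207/218*369 = -37714383/218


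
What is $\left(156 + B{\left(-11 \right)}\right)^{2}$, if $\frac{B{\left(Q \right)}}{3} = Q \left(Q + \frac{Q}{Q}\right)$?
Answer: $236196$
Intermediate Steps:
$B{\left(Q \right)} = 3 Q \left(1 + Q\right)$ ($B{\left(Q \right)} = 3 Q \left(Q + \frac{Q}{Q}\right) = 3 Q \left(Q + 1\right) = 3 Q \left(1 + Q\right)$)
$\left(156 + B{\left(-11 \right)}\right)^{2} = \left(156 + 3 \left(-11\right) \left(1 - 11\right)\right)^{2} = \left(156 + 3 \left(-11\right) \left(-10\right)\right)^{2} = \left(156 + 330\right)^{2} = 486^{2} = 236196$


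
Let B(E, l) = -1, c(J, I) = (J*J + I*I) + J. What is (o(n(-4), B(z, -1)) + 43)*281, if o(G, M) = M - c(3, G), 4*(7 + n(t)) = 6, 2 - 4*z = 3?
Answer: -281/4 ≈ -70.250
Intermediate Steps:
z = -1/4 (z = 1/2 - 1/4*3 = 1/2 - 3/4 = -1/4 ≈ -0.25000)
n(t) = -11/2 (n(t) = -7 + (1/4)*6 = -7 + 3/2 = -11/2)
c(J, I) = J + I**2 + J**2 (c(J, I) = (J**2 + I**2) + J = (I**2 + J**2) + J = J + I**2 + J**2)
o(G, M) = -12 + M - G**2 (o(G, M) = M - (3 + G**2 + 3**2) = M - (3 + G**2 + 9) = M - (12 + G**2) = M + (-12 - G**2) = -12 + M - G**2)
(o(n(-4), B(z, -1)) + 43)*281 = ((-12 - 1 - (-11/2)**2) + 43)*281 = ((-12 - 1 - 1*121/4) + 43)*281 = ((-12 - 1 - 121/4) + 43)*281 = (-173/4 + 43)*281 = -1/4*281 = -281/4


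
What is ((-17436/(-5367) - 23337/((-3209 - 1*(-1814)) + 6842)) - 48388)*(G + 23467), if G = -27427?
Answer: 1867281819214680/9744683 ≈ 1.9162e+8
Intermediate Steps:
((-17436/(-5367) - 23337/((-3209 - 1*(-1814)) + 6842)) - 48388)*(G + 23467) = ((-17436/(-5367) - 23337/((-3209 - 1*(-1814)) + 6842)) - 48388)*(-27427 + 23467) = ((-17436*(-1/5367) - 23337/((-3209 + 1814) + 6842)) - 48388)*(-3960) = ((5812/1789 - 23337/(-1395 + 6842)) - 48388)*(-3960) = ((5812/1789 - 23337/5447) - 48388)*(-3960) = (-10091929/9744683 - 48388)*(-3960) = -471535812933/9744683*(-3960) = 1867281819214680/9744683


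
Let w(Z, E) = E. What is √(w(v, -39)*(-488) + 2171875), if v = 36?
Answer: √2190907 ≈ 1480.2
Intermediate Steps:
√(w(v, -39)*(-488) + 2171875) = √(-39*(-488) + 2171875) = √(19032 + 2171875) = √2190907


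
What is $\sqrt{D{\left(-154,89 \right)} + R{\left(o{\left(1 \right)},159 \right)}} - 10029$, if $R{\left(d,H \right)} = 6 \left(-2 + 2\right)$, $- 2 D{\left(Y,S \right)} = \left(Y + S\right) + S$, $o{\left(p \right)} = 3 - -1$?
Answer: $-10029 + 2 i \sqrt{3} \approx -10029.0 + 3.4641 i$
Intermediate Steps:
$o{\left(p \right)} = 4$ ($o{\left(p \right)} = 3 + 1 = 4$)
$D{\left(Y,S \right)} = - S - \frac{Y}{2}$ ($D{\left(Y,S \right)} = - \frac{\left(Y + S\right) + S}{2} = - \frac{\left(S + Y\right) + S}{2} = - \frac{Y + 2 S}{2} = - S - \frac{Y}{2}$)
$R{\left(d,H \right)} = 0$ ($R{\left(d,H \right)} = 6 \cdot 0 = 0$)
$\sqrt{D{\left(-154,89 \right)} + R{\left(o{\left(1 \right)},159 \right)}} - 10029 = \sqrt{\left(\left(-1\right) 89 - -77\right) + 0} - 10029 = \sqrt{\left(-89 + 77\right) + 0} - 10029 = \sqrt{-12 + 0} - 10029 = \sqrt{-12} - 10029 = 2 i \sqrt{3} - 10029 = -10029 + 2 i \sqrt{3}$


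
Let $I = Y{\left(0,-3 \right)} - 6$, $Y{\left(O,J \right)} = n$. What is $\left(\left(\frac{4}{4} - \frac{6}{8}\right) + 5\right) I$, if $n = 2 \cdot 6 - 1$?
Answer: $\frac{105}{4} \approx 26.25$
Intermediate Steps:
$n = 11$ ($n = 12 - 1 = 11$)
$Y{\left(O,J \right)} = 11$
$I = 5$ ($I = 11 - 6 = 5$)
$\left(\left(\frac{4}{4} - \frac{6}{8}\right) + 5\right) I = \left(\left(\frac{4}{4} - \frac{6}{8}\right) + 5\right) 5 = \left(\left(4 \cdot \frac{1}{4} - \frac{3}{4}\right) + 5\right) 5 = \left(\left(1 - \frac{3}{4}\right) + 5\right) 5 = \left(\frac{1}{4} + 5\right) 5 = \frac{21}{4} \cdot 5 = \frac{105}{4}$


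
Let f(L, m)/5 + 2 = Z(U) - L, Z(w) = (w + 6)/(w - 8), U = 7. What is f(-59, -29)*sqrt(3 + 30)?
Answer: 220*sqrt(33) ≈ 1263.8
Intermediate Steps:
Z(w) = (6 + w)/(-8 + w)
f(L, m) = -75 - 5*L (f(L, m) = -10 + 5*((6 + 7)/(-8 + 7) - L) = -10 + 5*(13/(-1) - L) = -10 + 5*(-1*13 - L) = -10 + 5*(-13 - L) = -10 + (-65 - 5*L) = -75 - 5*L)
f(-59, -29)*sqrt(3 + 30) = (-75 - 5*(-59))*sqrt(3 + 30) = (-75 + 295)*sqrt(33) = 220*sqrt(33)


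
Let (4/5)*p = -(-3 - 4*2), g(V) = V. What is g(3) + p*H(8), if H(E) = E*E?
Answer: 883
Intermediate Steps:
H(E) = E**2
p = 55/4 (p = 5*(-(-3 - 4*2))/4 = 5*(-(-3 - 8))/4 = 5*(-1*(-11))/4 = (5/4)*11 = 55/4 ≈ 13.750)
g(3) + p*H(8) = 3 + (55/4)*8**2 = 3 + (55/4)*64 = 3 + 880 = 883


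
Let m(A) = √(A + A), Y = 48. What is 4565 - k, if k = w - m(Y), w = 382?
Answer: 4183 + 4*√6 ≈ 4192.8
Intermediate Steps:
m(A) = √2*√A (m(A) = √(2*A) = √2*√A)
k = 382 - 4*√6 (k = 382 - √2*√48 = 382 - √2*4*√3 = 382 - 4*√6 ≈ 372.20)
4565 - k = 4565 - (382 - 4*√6) = 4565 + (-382 + 4*√6) = 4183 + 4*√6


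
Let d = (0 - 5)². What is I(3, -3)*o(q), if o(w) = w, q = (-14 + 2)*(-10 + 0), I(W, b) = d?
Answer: 3000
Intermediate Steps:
d = 25 (d = (-5)² = 25)
I(W, b) = 25
q = 120 (q = -12*(-10) = 120)
I(3, -3)*o(q) = 25*120 = 3000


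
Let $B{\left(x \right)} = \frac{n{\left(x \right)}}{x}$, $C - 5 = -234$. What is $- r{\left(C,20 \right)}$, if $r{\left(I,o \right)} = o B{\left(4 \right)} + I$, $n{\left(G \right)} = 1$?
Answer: $224$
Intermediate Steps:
$C = -229$ ($C = 5 - 234 = -229$)
$B{\left(x \right)} = \frac{1}{x}$ ($B{\left(x \right)} = 1 \frac{1}{x} = \frac{1}{x}$)
$r{\left(I,o \right)} = I + \frac{o}{4}$ ($r{\left(I,o \right)} = \frac{o}{4} + I = I + \frac{o}{4}$)
$- r{\left(C,20 \right)} = - (-229 + \frac{1}{4} \cdot 20) = - (-229 + 5) = \left(-1\right) \left(-224\right) = 224$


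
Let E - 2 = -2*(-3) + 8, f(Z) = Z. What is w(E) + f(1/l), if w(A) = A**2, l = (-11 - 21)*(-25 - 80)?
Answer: 860161/3360 ≈ 256.00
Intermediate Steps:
l = 3360 (l = -32*(-105) = 3360)
E = 16 (E = 2 + (-2*(-3) + 8) = 2 + (6 + 8) = 2 + 14 = 16)
w(E) + f(1/l) = 16**2 + 1/3360 = 256 + 1/3360 = 860161/3360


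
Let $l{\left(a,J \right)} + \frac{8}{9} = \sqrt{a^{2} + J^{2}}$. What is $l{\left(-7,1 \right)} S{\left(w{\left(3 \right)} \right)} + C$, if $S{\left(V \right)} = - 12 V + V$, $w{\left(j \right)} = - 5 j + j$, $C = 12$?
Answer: $- \frac{316}{3} + 660 \sqrt{2} \approx 828.05$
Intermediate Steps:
$w{\left(j \right)} = - 4 j$
$S{\left(V \right)} = - 11 V$
$l{\left(a,J \right)} = - \frac{8}{9} + \sqrt{J^{2} + a^{2}}$ ($l{\left(a,J \right)} = - \frac{8}{9} + \sqrt{a^{2} + J^{2}} = - \frac{8}{9} + \sqrt{J^{2} + a^{2}}$)
$l{\left(-7,1 \right)} S{\left(w{\left(3 \right)} \right)} + C = \left(- \frac{8}{9} + \sqrt{1^{2} + \left(-7\right)^{2}}\right) \left(- 11 \left(\left(-4\right) 3\right)\right) + 12 = \left(- \frac{8}{9} + \sqrt{1 + 49}\right) \left(\left(-11\right) \left(-12\right)\right) + 12 = \left(- \frac{8}{9} + \sqrt{50}\right) 132 + 12 = \left(- \frac{8}{9} + 5 \sqrt{2}\right) 132 + 12 = \left(- \frac{352}{3} + 660 \sqrt{2}\right) + 12 = - \frac{316}{3} + 660 \sqrt{2}$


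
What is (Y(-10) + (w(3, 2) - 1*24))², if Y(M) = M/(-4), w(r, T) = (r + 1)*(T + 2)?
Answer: 121/4 ≈ 30.250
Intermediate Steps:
w(r, T) = (1 + r)*(2 + T)
Y(M) = -M/4 (Y(M) = M*(-¼) = -M/4)
(Y(-10) + (w(3, 2) - 1*24))² = (-¼*(-10) + ((2 + 2 + 2*3 + 2*3) - 1*24))² = (5/2 + ((2 + 2 + 6 + 6) - 24))² = (5/2 + (16 - 24))² = (5/2 - 8)² = (-11/2)² = 121/4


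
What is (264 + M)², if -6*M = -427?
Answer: 4044121/36 ≈ 1.1234e+5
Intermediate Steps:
M = 427/6 (M = -⅙*(-427) = 427/6 ≈ 71.167)
(264 + M)² = (264 + 427/6)² = (2011/6)² = 4044121/36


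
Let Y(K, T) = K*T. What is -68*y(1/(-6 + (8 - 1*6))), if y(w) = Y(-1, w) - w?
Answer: -34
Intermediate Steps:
y(w) = -2*w (y(w) = -w - w = -2*w)
-68*y(1/(-6 + (8 - 1*6))) = -(-136)/(-6 + (8 - 1*6)) = -(-136)/(-6 + (8 - 6)) = -(-136)/(-6 + 2) = -(-136)/(-4) = -(-136)*(-1)/4 = -68*1/2 = -34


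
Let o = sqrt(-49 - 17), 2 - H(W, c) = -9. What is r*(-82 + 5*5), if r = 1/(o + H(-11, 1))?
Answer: -57/17 + 57*I*sqrt(66)/187 ≈ -3.3529 + 2.4763*I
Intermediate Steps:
H(W, c) = 11 (H(W, c) = 2 - 1*(-9) = 2 + 9 = 11)
o = I*sqrt(66) (o = sqrt(-66) = I*sqrt(66) ≈ 8.124*I)
r = 1/(11 + I*sqrt(66)) (r = 1/(I*sqrt(66) + 11) = 1/(11 + I*sqrt(66)) ≈ 0.058824 - 0.043444*I)
r*(-82 + 5*5) = (1/17 - I*sqrt(66)/187)*(-82 + 5*5) = (1/17 - I*sqrt(66)/187)*(-82 + 25) = (1/17 - I*sqrt(66)/187)*(-57) = -57/17 + 57*I*sqrt(66)/187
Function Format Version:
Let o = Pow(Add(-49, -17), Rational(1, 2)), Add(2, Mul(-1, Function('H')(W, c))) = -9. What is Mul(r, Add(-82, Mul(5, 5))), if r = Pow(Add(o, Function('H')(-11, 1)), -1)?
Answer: Add(Rational(-57, 17), Mul(Rational(57, 187), I, Pow(66, Rational(1, 2)))) ≈ Add(-3.3529, Mul(2.4763, I))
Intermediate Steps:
Function('H')(W, c) = 11 (Function('H')(W, c) = Add(2, Mul(-1, -9)) = Add(2, 9) = 11)
o = Mul(I, Pow(66, Rational(1, 2))) (o = Pow(-66, Rational(1, 2)) = Mul(I, Pow(66, Rational(1, 2))) ≈ Mul(8.1240, I))
r = Pow(Add(11, Mul(I, Pow(66, Rational(1, 2)))), -1) (r = Pow(Add(Mul(I, Pow(66, Rational(1, 2))), 11), -1) = Pow(Add(11, Mul(I, Pow(66, Rational(1, 2)))), -1) ≈ Add(0.058824, Mul(-0.043444, I)))
Mul(r, Add(-82, Mul(5, 5))) = Mul(Add(Rational(1, 17), Mul(Rational(-1, 187), I, Pow(66, Rational(1, 2)))), Add(-82, Mul(5, 5))) = Mul(Add(Rational(1, 17), Mul(Rational(-1, 187), I, Pow(66, Rational(1, 2)))), Add(-82, 25)) = Mul(Add(Rational(1, 17), Mul(Rational(-1, 187), I, Pow(66, Rational(1, 2)))), -57) = Add(Rational(-57, 17), Mul(Rational(57, 187), I, Pow(66, Rational(1, 2))))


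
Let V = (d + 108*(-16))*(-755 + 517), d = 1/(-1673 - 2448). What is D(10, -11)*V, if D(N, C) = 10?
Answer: 16948191820/4121 ≈ 4.1126e+6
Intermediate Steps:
d = -1/4121 (d = 1/(-4121) = -1/4121 ≈ -0.00024266)
V = 1694819182/4121 (V = (-1/4121 + 108*(-16))*(-755 + 517) = (-1/4121 - 1728)*(-238) = -7121089/4121*(-238) = 1694819182/4121 ≈ 4.1126e+5)
D(10, -11)*V = 10*(1694819182/4121) = 16948191820/4121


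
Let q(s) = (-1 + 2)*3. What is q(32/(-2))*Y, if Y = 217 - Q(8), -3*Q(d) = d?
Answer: 659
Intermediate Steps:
Q(d) = -d/3
Y = 659/3 (Y = 217 - (-1)*8/3 = 217 - 1*(-8/3) = 217 + 8/3 = 659/3 ≈ 219.67)
q(s) = 3 (q(s) = 1*3 = 3)
q(32/(-2))*Y = 3*(659/3) = 659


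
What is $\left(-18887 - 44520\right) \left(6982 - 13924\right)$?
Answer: $440171394$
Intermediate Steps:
$\left(-18887 - 44520\right) \left(6982 - 13924\right) = \left(-18887 - 44520\right) \left(-6942\right) = \left(-63407\right) \left(-6942\right) = 440171394$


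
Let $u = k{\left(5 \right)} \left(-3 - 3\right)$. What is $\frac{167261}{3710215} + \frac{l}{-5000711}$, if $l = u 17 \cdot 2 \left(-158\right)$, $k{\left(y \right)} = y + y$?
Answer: $- \frac{359452576229}{18553712962865} \approx -0.019374$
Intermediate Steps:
$k{\left(y \right)} = 2 y$
$u = -60$ ($u = 2 \cdot 5 \left(-3 - 3\right) = 10 \left(-6\right) = -60$)
$l = 322320$ ($l = - 60 \cdot 17 \cdot 2 \left(-158\right) = \left(-60\right) 34 \left(-158\right) = \left(-2040\right) \left(-158\right) = 322320$)
$\frac{167261}{3710215} + \frac{l}{-5000711} = \frac{167261}{3710215} + \frac{322320}{-5000711} = 167261 \cdot \frac{1}{3710215} + 322320 \left(- \frac{1}{5000711}\right) = \frac{167261}{3710215} - \frac{322320}{5000711} = - \frac{359452576229}{18553712962865}$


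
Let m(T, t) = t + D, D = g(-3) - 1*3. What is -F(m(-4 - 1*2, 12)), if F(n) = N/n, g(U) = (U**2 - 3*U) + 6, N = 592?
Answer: -592/33 ≈ -17.939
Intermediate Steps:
g(U) = 6 + U**2 - 3*U
D = 21 (D = (6 + (-3)**2 - 3*(-3)) - 1*3 = (6 + 9 + 9) - 3 = 24 - 3 = 21)
m(T, t) = 21 + t (m(T, t) = t + 21 = 21 + t)
F(n) = 592/n
-F(m(-4 - 1*2, 12)) = -592/(21 + 12) = -592/33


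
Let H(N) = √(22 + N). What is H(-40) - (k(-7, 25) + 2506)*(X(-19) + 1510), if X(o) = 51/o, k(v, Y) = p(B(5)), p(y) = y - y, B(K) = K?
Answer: -71769334/19 + 3*I*√2 ≈ -3.7773e+6 + 4.2426*I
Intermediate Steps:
p(y) = 0
k(v, Y) = 0
H(-40) - (k(-7, 25) + 2506)*(X(-19) + 1510) = √(22 - 40) - (0 + 2506)*(51/(-19) + 1510) = √(-18) - 2506*(51*(-1/19) + 1510) = 3*I*√2 - 2506*(-51/19 + 1510) = 3*I*√2 - 2506*28639/19 = 3*I*√2 - 1*71769334/19 = 3*I*√2 - 71769334/19 = -71769334/19 + 3*I*√2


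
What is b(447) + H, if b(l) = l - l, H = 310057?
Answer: 310057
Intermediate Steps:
b(l) = 0
b(447) + H = 0 + 310057 = 310057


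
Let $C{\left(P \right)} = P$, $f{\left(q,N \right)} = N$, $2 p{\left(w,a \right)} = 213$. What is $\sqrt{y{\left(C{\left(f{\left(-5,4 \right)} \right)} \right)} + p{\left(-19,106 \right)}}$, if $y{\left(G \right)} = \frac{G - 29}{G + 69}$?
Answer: $\frac{\sqrt{2262854}}{146} \approx 10.303$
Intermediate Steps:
$p{\left(w,a \right)} = \frac{213}{2}$ ($p{\left(w,a \right)} = \frac{1}{2} \cdot 213 = \frac{213}{2}$)
$y{\left(G \right)} = \frac{-29 + G}{69 + G}$
$\sqrt{y{\left(C{\left(f{\left(-5,4 \right)} \right)} \right)} + p{\left(-19,106 \right)}} = \sqrt{\frac{-29 + 4}{69 + 4} + \frac{213}{2}} = \sqrt{\frac{1}{73} \left(-25\right) + \frac{213}{2}} = \sqrt{- \frac{25}{73} + \frac{213}{2}} = \sqrt{\frac{15499}{146}} = \frac{\sqrt{2262854}}{146}$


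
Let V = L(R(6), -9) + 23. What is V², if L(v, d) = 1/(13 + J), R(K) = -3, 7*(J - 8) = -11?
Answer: 9828225/18496 ≈ 531.37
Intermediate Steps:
J = 45/7 (J = 8 + (⅐)*(-11) = 8 - 11/7 = 45/7 ≈ 6.4286)
L(v, d) = 7/136 (L(v, d) = 1/(13 + 45/7) = 1/(136/7) = 7/136)
V = 3135/136 (V = 7/136 + 23 = 3135/136 ≈ 23.051)
V² = (3135/136)² = 9828225/18496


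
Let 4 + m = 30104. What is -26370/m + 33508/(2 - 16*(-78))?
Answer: 9756283/376250 ≈ 25.930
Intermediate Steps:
m = 30100 (m = -4 + 30104 = 30100)
-26370/m + 33508/(2 - 16*(-78)) = -26370/30100 + 33508/(2 - 16*(-78)) = -26370*1/30100 + 33508/(2 + 1248) = -2637/3010 + 33508/1250 = -2637/3010 + 33508*(1/1250) = -2637/3010 + 16754/625 = 9756283/376250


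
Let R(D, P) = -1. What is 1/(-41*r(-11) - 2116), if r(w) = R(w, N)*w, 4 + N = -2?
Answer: -1/2567 ≈ -0.00038956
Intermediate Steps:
N = -6 (N = -4 - 2 = -6)
r(w) = -w
1/(-41*r(-11) - 2116) = 1/(-(-41)*(-11) - 2116) = 1/(-41*11 - 2116) = 1/(-451 - 2116) = 1/(-2567) = -1/2567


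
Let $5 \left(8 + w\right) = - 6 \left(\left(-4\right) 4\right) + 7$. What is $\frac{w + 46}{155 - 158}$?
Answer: $- \frac{293}{15} \approx -19.533$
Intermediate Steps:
$w = \frac{63}{5}$ ($w = -8 + \frac{- 6 \left(\left(-4\right) 4\right) + 7}{5} = -8 + \frac{\left(-6\right) \left(-16\right) + 7}{5} = -8 + \frac{96 + 7}{5} = -8 + \frac{1}{5} \cdot 103 = -8 + \frac{103}{5} = \frac{63}{5} \approx 12.6$)
$\frac{w + 46}{155 - 158} = \frac{\frac{63}{5} + 46}{155 - 158} = \frac{293}{5 \left(-3\right)} = \frac{293}{5} \left(- \frac{1}{3}\right) = - \frac{293}{15}$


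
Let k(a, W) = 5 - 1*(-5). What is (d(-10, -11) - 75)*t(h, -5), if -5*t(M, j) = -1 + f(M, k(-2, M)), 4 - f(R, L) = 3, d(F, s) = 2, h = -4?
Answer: 0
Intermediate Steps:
k(a, W) = 10 (k(a, W) = 5 + 5 = 10)
f(R, L) = 1 (f(R, L) = 4 - 1*3 = 4 - 3 = 1)
t(M, j) = 0 (t(M, j) = -(-1 + 1)/5 = -⅕*0 = 0)
(d(-10, -11) - 75)*t(h, -5) = (2 - 75)*0 = -73*0 = 0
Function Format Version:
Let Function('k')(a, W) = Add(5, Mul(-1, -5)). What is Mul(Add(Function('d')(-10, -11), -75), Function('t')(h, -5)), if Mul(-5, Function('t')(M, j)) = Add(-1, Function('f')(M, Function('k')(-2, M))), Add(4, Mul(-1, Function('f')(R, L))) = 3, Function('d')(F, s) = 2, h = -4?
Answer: 0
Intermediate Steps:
Function('k')(a, W) = 10 (Function('k')(a, W) = Add(5, 5) = 10)
Function('f')(R, L) = 1 (Function('f')(R, L) = Add(4, Mul(-1, 3)) = Add(4, -3) = 1)
Function('t')(M, j) = 0 (Function('t')(M, j) = Mul(Rational(-1, 5), Add(-1, 1)) = Mul(Rational(-1, 5), 0) = 0)
Mul(Add(Function('d')(-10, -11), -75), Function('t')(h, -5)) = Mul(Add(2, -75), 0) = Mul(-73, 0) = 0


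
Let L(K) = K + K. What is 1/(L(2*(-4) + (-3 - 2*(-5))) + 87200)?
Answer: 1/87198 ≈ 1.1468e-5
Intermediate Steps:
L(K) = 2*K
1/(L(2*(-4) + (-3 - 2*(-5))) + 87200) = 1/(2*(2*(-4) + (-3 - 2*(-5))) + 87200) = 1/(2*(-8 + (-3 + 10)) + 87200) = 1/(2*(-8 + 7) + 87200) = 1/(2*(-1) + 87200) = 1/(-2 + 87200) = 1/87198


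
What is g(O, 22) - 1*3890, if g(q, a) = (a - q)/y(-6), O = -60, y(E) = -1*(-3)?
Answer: -11588/3 ≈ -3862.7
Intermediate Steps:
y(E) = 3
g(q, a) = -q/3 + a/3 (g(q, a) = (a - q)/3 = (a - q)*(⅓) = -q/3 + a/3)
g(O, 22) - 1*3890 = (-⅓*(-60) + (⅓)*22) - 1*3890 = (20 + 22/3) - 3890 = 82/3 - 3890 = -11588/3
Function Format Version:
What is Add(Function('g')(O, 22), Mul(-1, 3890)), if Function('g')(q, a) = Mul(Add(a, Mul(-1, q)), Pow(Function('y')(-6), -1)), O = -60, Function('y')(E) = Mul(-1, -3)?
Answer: Rational(-11588, 3) ≈ -3862.7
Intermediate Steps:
Function('y')(E) = 3
Function('g')(q, a) = Add(Mul(Rational(-1, 3), q), Mul(Rational(1, 3), a)) (Function('g')(q, a) = Mul(Add(a, Mul(-1, q)), Pow(3, -1)) = Mul(Add(a, Mul(-1, q)), Rational(1, 3)) = Add(Mul(Rational(-1, 3), q), Mul(Rational(1, 3), a)))
Add(Function('g')(O, 22), Mul(-1, 3890)) = Add(Add(Mul(Rational(-1, 3), -60), Mul(Rational(1, 3), 22)), Mul(-1, 3890)) = Add(Add(20, Rational(22, 3)), -3890) = Add(Rational(82, 3), -3890) = Rational(-11588, 3)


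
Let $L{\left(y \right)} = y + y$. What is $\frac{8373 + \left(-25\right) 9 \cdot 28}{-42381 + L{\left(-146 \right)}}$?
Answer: $- \frac{2073}{42673} \approx -0.048579$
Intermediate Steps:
$L{\left(y \right)} = 2 y$
$\frac{8373 + \left(-25\right) 9 \cdot 28}{-42381 + L{\left(-146 \right)}} = \frac{8373 + \left(-25\right) 9 \cdot 28}{-42381 + 2 \left(-146\right)} = \frac{8373 - 6300}{-42381 - 292} = \frac{8373 - 6300}{-42673} = 2073 \left(- \frac{1}{42673}\right) = - \frac{2073}{42673}$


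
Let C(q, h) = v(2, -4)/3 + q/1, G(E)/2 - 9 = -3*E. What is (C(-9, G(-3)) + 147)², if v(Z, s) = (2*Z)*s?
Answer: 158404/9 ≈ 17600.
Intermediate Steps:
G(E) = 18 - 6*E (G(E) = 18 + 2*(-3*E) = 18 - 6*E)
v(Z, s) = 2*Z*s
C(q, h) = -16/3 + q (C(q, h) = (2*2*(-4))/3 + q/1 = -16*⅓ + q*1 = -16/3 + q)
(C(-9, G(-3)) + 147)² = ((-16/3 - 9) + 147)² = (-43/3 + 147)² = (398/3)² = 158404/9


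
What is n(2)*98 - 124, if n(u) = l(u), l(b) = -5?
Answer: -614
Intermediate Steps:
n(u) = -5
n(2)*98 - 124 = -5*98 - 124 = -490 - 124 = -614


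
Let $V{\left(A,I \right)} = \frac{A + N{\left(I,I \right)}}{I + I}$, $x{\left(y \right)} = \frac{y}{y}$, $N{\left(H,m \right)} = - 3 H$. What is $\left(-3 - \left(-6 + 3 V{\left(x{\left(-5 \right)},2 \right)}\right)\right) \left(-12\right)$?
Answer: $-81$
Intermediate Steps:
$x{\left(y \right)} = 1$
$V{\left(A,I \right)} = \frac{A - 3 I}{2 I}$ ($V{\left(A,I \right)} = \frac{A - 3 I}{I + I} = \frac{A - 3 I}{2 I}$)
$\left(-3 - \left(-6 + 3 V{\left(x{\left(-5 \right)},2 \right)}\right)\right) \left(-12\right) = \left(-3 + \left(9 - \left(3 + 3 \frac{1 - 6}{2 \cdot 2}\right)\right)\right) \left(-12\right) = \left(-3 + \left(9 - \left(3 + 3 \cdot \frac{1}{2} \cdot \frac{1}{2} \left(1 - 6\right)\right)\right)\right) \left(-12\right) = \left(-3 + \left(9 - \left(3 + 3 \cdot \frac{1}{2} \cdot \frac{1}{2} \left(-5\right)\right)\right)\right) \left(-12\right) = \left(-3 + \left(9 - - \frac{3}{4}\right)\right) \left(-12\right) = \left(-3 + \left(9 + \left(\frac{15}{4} - 3\right)\right)\right) \left(-12\right) = \left(-3 + \left(9 + \frac{3}{4}\right)\right) \left(-12\right) = \left(-3 + \frac{39}{4}\right) \left(-12\right) = \frac{27}{4} \left(-12\right) = -81$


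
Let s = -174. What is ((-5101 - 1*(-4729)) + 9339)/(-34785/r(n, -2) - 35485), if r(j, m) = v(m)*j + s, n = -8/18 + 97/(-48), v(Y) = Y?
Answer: -109155291/429454385 ≈ -0.25417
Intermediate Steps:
n = -355/144 (n = -8*1/18 + 97*(-1/48) = -4/9 - 97/48 = -355/144 ≈ -2.4653)
r(j, m) = -174 + j*m (r(j, m) = m*j - 174 = j*m - 174 = -174 + j*m)
((-5101 - 1*(-4729)) + 9339)/(-34785/r(n, -2) - 35485) = ((-5101 - 1*(-4729)) + 9339)/(-34785/(-174 - 355/144*(-2)) - 35485) = ((-5101 + 4729) + 9339)/(-34785/(-174 + 355/72) - 35485) = (-372 + 9339)/(-34785/(-12173/72) - 35485) = 8967/(-34785*(-72/12173) - 35485) = 8967/(2504520/12173 - 35485) = 8967/(-429454385/12173) = 8967*(-12173/429454385) = -109155291/429454385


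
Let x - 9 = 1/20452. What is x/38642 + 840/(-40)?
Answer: -16596245795/790306184 ≈ -21.000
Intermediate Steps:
x = 184069/20452 (x = 9 + 1/20452 = 184069/20452 ≈ 9.0000)
x/38642 + 840/(-40) = (184069/20452)/38642 + 840/(-40) = (184069/20452)*(1/38642) + 840*(-1/40) = 184069/790306184 - 21 = -16596245795/790306184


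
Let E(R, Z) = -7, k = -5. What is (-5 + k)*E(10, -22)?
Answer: 70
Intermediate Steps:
(-5 + k)*E(10, -22) = (-5 - 5)*(-7) = -10*(-7) = 70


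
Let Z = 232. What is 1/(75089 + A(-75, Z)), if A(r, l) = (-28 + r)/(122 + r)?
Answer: 47/3529080 ≈ 1.3318e-5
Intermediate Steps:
A(r, l) = (-28 + r)/(122 + r)
1/(75089 + A(-75, Z)) = 1/(75089 + (-28 - 75)/(122 - 75)) = 1/(75089 - 103/47) = 1/(3529080/47) = 47/3529080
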